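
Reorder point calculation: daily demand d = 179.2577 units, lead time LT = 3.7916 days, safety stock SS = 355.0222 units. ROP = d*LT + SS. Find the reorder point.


d*LT = 179.2577 * 3.7916 = 679.6735
ROP = 679.6735 + 355.0222 = 1034.6957

1034.6957 units


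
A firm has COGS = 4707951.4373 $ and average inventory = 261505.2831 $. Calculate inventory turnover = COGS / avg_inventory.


Turnover = 4707951.4373 / 261505.2831 = 18.0033

18.0033


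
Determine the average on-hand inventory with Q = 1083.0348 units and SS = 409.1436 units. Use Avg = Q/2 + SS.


Q/2 = 541.5174
Avg = 541.5174 + 409.1436 = 950.6610

950.6610 units


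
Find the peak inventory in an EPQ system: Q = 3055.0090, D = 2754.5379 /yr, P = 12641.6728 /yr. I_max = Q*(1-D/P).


D/P = 0.2179
1 - D/P = 0.7821
I_max = 3055.0090 * 0.7821 = 2389.3425

2389.3425 units


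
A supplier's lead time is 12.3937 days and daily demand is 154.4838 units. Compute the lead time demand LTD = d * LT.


LTD = 154.4838 * 12.3937 = 1914.6259

1914.6259 units


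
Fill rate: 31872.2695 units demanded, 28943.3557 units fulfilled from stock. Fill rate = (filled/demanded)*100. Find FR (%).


FR = 28943.3557 / 31872.2695 * 100 = 90.8105

90.8105%


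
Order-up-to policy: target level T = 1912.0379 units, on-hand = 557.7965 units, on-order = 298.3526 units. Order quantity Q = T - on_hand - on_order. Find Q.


Inventory position = OH + OO = 557.7965 + 298.3526 = 856.1491
Q = 1912.0379 - 856.1491 = 1055.8888

1055.8888 units


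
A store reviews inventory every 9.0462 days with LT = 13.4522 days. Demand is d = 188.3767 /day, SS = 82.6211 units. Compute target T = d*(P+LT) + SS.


P + LT = 22.4984
d*(P+LT) = 188.3767 * 22.4984 = 4238.1743
T = 4238.1743 + 82.6211 = 4320.7954

4320.7954 units


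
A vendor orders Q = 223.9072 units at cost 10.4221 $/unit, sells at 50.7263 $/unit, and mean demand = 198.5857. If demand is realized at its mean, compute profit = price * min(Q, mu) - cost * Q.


Sales at mu = min(223.9072, 198.5857) = 198.5857
Revenue = 50.7263 * 198.5857 = 10073.5178
Total cost = 10.4221 * 223.9072 = 2333.5832
Profit = 10073.5178 - 2333.5832 = 7739.9346

7739.9346 $


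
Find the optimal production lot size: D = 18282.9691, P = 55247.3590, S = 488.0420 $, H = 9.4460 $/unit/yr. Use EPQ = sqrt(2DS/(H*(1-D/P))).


1 - D/P = 1 - 0.3309 = 0.6691
H*(1-D/P) = 6.3200
2DS = 17845713.6110
EPQ = sqrt(2823670.1160) = 1680.3780

1680.3780 units


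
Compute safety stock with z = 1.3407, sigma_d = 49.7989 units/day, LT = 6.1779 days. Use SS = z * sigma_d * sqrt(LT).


sqrt(LT) = sqrt(6.1779) = 2.4855
SS = 1.3407 * 49.7989 * 2.4855 = 165.9479

165.9479 units


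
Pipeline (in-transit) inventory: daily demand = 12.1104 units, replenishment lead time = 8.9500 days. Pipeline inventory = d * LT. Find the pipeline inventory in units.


Pipeline = 12.1104 * 8.9500 = 108.3881

108.3881 units


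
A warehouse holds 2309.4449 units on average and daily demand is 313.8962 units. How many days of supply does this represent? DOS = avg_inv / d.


DOS = 2309.4449 / 313.8962 = 7.3574

7.3574 days


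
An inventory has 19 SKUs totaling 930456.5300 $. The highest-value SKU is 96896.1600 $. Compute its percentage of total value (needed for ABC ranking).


Top item = 96896.1600
Total = 930456.5300
Percentage = 96896.1600 / 930456.5300 * 100 = 10.4138

10.4138%


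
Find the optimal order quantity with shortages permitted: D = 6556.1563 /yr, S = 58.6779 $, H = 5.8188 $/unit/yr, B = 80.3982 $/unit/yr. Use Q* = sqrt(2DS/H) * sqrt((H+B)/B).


sqrt(2DS/H) = 363.6304
sqrt((H+B)/B) = 1.0356
Q* = 363.6304 * 1.0356 = 376.5594

376.5594 units


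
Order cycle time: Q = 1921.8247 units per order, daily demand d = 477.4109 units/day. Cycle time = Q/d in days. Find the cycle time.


Cycle = 1921.8247 / 477.4109 = 4.0255

4.0255 days


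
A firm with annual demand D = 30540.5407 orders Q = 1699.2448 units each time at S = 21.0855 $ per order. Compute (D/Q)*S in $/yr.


Number of orders = D/Q = 17.9730
Cost = 17.9730 * 21.0855 = 378.9699

378.9699 $/yr


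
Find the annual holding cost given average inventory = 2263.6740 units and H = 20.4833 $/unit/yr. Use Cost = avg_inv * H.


Cost = 2263.6740 * 20.4833 = 46367.5136

46367.5136 $/yr


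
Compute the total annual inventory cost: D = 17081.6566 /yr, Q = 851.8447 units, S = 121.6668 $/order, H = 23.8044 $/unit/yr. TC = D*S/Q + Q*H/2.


Ordering cost = D*S/Q = 2439.7293
Holding cost = Q*H/2 = 10138.8260
TC = 2439.7293 + 10138.8260 = 12578.5553

12578.5553 $/yr


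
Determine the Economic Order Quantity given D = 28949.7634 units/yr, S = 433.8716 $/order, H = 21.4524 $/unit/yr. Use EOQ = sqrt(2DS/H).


2*D*S = 2 * 28949.7634 * 433.8716 = 25120960.3320
2*D*S/H = 1171009.3198
EOQ = sqrt(1171009.3198) = 1082.1318

1082.1318 units


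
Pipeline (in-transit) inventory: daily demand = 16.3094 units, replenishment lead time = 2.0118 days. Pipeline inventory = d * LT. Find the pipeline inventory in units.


Pipeline = 16.3094 * 2.0118 = 32.8113

32.8113 units


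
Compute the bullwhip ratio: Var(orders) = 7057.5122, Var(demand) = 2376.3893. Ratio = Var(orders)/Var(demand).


BW = 7057.5122 / 2376.3893 = 2.9698

2.9698


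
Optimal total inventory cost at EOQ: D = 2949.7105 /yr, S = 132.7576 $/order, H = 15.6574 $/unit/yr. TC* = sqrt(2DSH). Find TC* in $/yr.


2*D*S*H = 12262765.6609
TC* = sqrt(12262765.6609) = 3501.8232

3501.8232 $/yr


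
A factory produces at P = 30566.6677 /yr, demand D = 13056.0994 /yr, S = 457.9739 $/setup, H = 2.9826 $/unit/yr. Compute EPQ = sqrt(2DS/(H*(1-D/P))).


1 - D/P = 1 - 0.4271 = 0.5729
H*(1-D/P) = 1.7086
2DS = 11958705.5220
EPQ = sqrt(6999016.4236) = 2645.5654

2645.5654 units


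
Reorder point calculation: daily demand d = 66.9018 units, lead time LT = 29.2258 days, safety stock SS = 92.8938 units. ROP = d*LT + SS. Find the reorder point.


d*LT = 66.9018 * 29.2258 = 1955.2586
ROP = 1955.2586 + 92.8938 = 2048.1524

2048.1524 units


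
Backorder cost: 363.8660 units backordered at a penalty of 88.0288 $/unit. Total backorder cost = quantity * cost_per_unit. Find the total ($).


Total = 363.8660 * 88.0288 = 32030.6873

32030.6873 $


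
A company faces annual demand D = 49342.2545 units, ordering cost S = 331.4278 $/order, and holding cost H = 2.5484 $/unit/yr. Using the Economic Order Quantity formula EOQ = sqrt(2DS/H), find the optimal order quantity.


2*D*S = 2 * 49342.2545 * 331.4278 = 32706789.7120
2*D*S/H = 12834244.9034
EOQ = sqrt(12834244.9034) = 3582.4914

3582.4914 units


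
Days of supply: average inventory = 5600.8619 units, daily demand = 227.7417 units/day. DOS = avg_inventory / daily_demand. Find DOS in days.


DOS = 5600.8619 / 227.7417 = 24.5930

24.5930 days


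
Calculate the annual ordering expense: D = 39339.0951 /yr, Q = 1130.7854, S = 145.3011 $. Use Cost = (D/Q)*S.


Number of orders = D/Q = 34.7892
Cost = 34.7892 * 145.3011 = 5054.9059

5054.9059 $/yr


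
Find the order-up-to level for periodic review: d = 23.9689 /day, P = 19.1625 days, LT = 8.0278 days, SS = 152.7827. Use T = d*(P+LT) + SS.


P + LT = 27.1903
d*(P+LT) = 23.9689 * 27.1903 = 651.7216
T = 651.7216 + 152.7827 = 804.5043

804.5043 units


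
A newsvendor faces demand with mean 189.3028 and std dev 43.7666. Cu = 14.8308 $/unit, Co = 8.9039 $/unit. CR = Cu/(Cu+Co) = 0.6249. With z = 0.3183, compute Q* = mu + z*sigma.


CR = Cu/(Cu+Co) = 14.8308/(14.8308+8.9039) = 0.6249
z = 0.3183
Q* = 189.3028 + 0.3183 * 43.7666 = 203.2337

203.2337 units


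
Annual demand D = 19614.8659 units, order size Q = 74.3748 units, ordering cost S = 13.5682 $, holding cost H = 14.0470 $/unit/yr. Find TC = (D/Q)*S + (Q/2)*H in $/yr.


Ordering cost = D*S/Q = 3578.3414
Holding cost = Q*H/2 = 522.3714
TC = 3578.3414 + 522.3714 = 4100.7128

4100.7128 $/yr


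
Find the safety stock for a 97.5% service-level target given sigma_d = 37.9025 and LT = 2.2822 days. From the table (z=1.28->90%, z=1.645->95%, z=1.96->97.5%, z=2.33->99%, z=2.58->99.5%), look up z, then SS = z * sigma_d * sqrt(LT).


From the table, SL = 97.5% corresponds to z = 1.96
sqrt(LT) = sqrt(2.2822) = 1.5107
SS = 1.96 * 37.9025 * 1.5107 = 112.2279

112.2279 units


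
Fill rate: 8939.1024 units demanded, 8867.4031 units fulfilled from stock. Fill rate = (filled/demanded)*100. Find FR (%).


FR = 8867.4031 / 8939.1024 * 100 = 99.1979

99.1979%


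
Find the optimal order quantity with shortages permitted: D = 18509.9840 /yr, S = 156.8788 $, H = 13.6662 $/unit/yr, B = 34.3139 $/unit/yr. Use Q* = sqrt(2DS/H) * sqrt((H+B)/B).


sqrt(2DS/H) = 651.8929
sqrt((H+B)/B) = 1.1825
Q* = 651.8929 * 1.1825 = 770.8534

770.8534 units


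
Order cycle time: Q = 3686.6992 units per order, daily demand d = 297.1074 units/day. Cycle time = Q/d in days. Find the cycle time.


Cycle = 3686.6992 / 297.1074 = 12.4086

12.4086 days


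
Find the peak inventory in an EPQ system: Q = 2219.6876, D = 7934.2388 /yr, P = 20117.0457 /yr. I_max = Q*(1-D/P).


D/P = 0.3944
1 - D/P = 0.6056
I_max = 2219.6876 * 0.6056 = 1344.2344

1344.2344 units


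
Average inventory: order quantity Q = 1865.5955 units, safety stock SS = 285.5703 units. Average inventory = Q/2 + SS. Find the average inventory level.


Q/2 = 932.7977
Avg = 932.7977 + 285.5703 = 1218.3681

1218.3681 units


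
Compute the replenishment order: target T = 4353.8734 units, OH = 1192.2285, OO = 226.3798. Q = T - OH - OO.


Inventory position = OH + OO = 1192.2285 + 226.3798 = 1418.6083
Q = 4353.8734 - 1418.6083 = 2935.2651

2935.2651 units


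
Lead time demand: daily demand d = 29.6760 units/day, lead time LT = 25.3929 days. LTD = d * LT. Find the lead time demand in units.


LTD = 29.6760 * 25.3929 = 753.5597

753.5597 units


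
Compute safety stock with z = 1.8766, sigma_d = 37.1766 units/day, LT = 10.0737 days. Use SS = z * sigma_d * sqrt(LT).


sqrt(LT) = sqrt(10.0737) = 3.1739
SS = 1.8766 * 37.1766 * 3.1739 = 221.4297

221.4297 units


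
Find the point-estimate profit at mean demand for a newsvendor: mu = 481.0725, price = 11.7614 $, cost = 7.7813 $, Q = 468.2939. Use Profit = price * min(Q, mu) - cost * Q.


Sales at mu = min(468.2939, 481.0725) = 468.2939
Revenue = 11.7614 * 468.2939 = 5507.7919
Total cost = 7.7813 * 468.2939 = 3643.9353
Profit = 5507.7919 - 3643.9353 = 1863.8566

1863.8566 $


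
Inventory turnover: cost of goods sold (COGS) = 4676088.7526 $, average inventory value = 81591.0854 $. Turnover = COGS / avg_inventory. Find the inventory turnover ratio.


Turnover = 4676088.7526 / 81591.0854 = 57.3113

57.3113


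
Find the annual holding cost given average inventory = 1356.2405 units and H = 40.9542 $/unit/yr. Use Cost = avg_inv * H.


Cost = 1356.2405 * 40.9542 = 55543.7447

55543.7447 $/yr


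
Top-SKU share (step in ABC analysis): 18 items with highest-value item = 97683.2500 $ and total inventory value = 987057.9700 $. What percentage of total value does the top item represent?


Top item = 97683.2500
Total = 987057.9700
Percentage = 97683.2500 / 987057.9700 * 100 = 9.8964

9.8964%


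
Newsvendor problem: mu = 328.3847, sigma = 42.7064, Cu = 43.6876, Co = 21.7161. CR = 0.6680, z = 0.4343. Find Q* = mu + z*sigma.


CR = Cu/(Cu+Co) = 43.6876/(43.6876+21.7161) = 0.6680
z = 0.4343
Q* = 328.3847 + 0.4343 * 42.7064 = 346.9321

346.9321 units


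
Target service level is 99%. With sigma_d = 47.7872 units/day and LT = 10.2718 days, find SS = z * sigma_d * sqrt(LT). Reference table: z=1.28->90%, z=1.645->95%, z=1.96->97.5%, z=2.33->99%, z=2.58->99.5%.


From the table, SL = 99% corresponds to z = 2.33
sqrt(LT) = sqrt(10.2718) = 3.2050
SS = 2.33 * 47.7872 * 3.2050 = 356.8542

356.8542 units


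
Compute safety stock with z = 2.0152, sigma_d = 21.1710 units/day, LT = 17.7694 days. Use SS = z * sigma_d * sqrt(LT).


sqrt(LT) = sqrt(17.7694) = 4.2154
SS = 2.0152 * 21.1710 * 4.2154 = 179.8440

179.8440 units


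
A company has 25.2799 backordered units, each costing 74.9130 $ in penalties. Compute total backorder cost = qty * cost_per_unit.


Total = 25.2799 * 74.9130 = 1893.7931

1893.7931 $


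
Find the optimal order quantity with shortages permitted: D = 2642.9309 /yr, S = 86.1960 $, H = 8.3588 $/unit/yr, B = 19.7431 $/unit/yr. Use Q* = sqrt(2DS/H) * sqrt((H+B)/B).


sqrt(2DS/H) = 233.4691
sqrt((H+B)/B) = 1.1931
Q* = 233.4691 * 1.1931 = 278.5413

278.5413 units


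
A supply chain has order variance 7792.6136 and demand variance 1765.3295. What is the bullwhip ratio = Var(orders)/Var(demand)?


BW = 7792.6136 / 1765.3295 = 4.4143

4.4143


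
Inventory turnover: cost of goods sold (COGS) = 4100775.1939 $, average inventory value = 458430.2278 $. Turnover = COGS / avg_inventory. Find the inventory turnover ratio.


Turnover = 4100775.1939 / 458430.2278 = 8.9453

8.9453


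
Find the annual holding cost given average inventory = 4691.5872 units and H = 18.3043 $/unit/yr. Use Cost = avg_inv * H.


Cost = 4691.5872 * 18.3043 = 85876.2196

85876.2196 $/yr


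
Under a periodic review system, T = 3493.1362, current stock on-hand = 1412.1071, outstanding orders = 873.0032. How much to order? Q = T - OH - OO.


Inventory position = OH + OO = 1412.1071 + 873.0032 = 2285.1103
Q = 3493.1362 - 2285.1103 = 1208.0259

1208.0259 units


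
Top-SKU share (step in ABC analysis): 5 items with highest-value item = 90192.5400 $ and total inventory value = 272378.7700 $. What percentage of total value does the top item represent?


Top item = 90192.5400
Total = 272378.7700
Percentage = 90192.5400 / 272378.7700 * 100 = 33.1129

33.1129%


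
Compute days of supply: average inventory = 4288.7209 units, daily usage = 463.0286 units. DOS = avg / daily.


DOS = 4288.7209 / 463.0286 = 9.2623

9.2623 days


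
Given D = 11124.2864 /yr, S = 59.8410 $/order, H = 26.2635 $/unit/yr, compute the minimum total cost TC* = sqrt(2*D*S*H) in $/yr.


2*D*S*H = 34966615.7667
TC* = sqrt(34966615.7667) = 5913.2576

5913.2576 $/yr


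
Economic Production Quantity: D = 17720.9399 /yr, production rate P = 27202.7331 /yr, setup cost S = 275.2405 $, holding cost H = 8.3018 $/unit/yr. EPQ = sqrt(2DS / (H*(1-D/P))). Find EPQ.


1 - D/P = 1 - 0.6514 = 0.3486
H*(1-D/P) = 2.8937
2DS = 9755040.7171
EPQ = sqrt(3371156.2441) = 1836.0709

1836.0709 units


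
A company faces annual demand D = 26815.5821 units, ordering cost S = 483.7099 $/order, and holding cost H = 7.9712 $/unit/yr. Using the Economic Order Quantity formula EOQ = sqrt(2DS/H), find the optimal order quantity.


2*D*S = 2 * 26815.5821 * 483.7099 = 25941925.0721
2*D*S/H = 3254456.6780
EOQ = sqrt(3254456.6780) = 1804.0113

1804.0113 units


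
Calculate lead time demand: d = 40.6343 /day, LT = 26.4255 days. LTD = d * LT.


LTD = 40.6343 * 26.4255 = 1073.7817

1073.7817 units


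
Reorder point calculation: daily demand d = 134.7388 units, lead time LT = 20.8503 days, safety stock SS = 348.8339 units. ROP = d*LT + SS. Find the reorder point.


d*LT = 134.7388 * 20.8503 = 2809.3444
ROP = 2809.3444 + 348.8339 = 3158.1783

3158.1783 units


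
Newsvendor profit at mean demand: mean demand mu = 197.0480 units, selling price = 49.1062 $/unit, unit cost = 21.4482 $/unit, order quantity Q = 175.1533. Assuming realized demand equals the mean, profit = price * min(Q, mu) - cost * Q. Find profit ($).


Sales at mu = min(175.1533, 197.0480) = 175.1533
Revenue = 49.1062 * 175.1533 = 8601.1130
Total cost = 21.4482 * 175.1533 = 3756.7230
Profit = 8601.1130 - 3756.7230 = 4844.3900

4844.3900 $


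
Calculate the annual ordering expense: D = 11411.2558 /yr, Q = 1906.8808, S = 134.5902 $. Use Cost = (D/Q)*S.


Number of orders = D/Q = 5.9843
Cost = 5.9843 * 134.5902 = 805.4217

805.4217 $/yr


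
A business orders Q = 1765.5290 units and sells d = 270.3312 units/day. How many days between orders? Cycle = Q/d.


Cycle = 1765.5290 / 270.3312 = 6.5310

6.5310 days


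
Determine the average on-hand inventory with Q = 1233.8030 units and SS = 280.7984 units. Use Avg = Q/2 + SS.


Q/2 = 616.9015
Avg = 616.9015 + 280.7984 = 897.6999

897.6999 units


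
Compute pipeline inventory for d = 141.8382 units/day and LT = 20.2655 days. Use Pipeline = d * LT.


Pipeline = 141.8382 * 20.2655 = 2874.4220

2874.4220 units


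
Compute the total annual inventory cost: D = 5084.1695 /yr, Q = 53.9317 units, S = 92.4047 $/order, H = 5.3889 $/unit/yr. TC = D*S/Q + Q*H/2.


Ordering cost = D*S/Q = 8711.0393
Holding cost = Q*H/2 = 145.3163
TC = 8711.0393 + 145.3163 = 8856.3556

8856.3556 $/yr


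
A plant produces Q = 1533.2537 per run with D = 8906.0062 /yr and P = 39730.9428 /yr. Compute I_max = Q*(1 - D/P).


D/P = 0.2242
1 - D/P = 0.7758
I_max = 1533.2537 * 0.7758 = 1189.5627

1189.5627 units


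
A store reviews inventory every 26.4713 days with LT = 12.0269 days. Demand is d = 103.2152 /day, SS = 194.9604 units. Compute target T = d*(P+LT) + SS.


P + LT = 38.4982
d*(P+LT) = 103.2152 * 38.4982 = 3973.5994
T = 3973.5994 + 194.9604 = 4168.5598

4168.5598 units


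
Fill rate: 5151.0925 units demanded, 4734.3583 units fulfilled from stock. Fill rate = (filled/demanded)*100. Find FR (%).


FR = 4734.3583 / 5151.0925 * 100 = 91.9098

91.9098%


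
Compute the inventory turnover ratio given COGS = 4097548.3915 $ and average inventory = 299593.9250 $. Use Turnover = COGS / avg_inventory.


Turnover = 4097548.3915 / 299593.9250 = 13.6770

13.6770


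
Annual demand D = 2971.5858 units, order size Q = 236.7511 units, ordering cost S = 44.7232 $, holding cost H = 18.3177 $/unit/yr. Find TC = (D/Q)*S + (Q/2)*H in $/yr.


Ordering cost = D*S/Q = 561.3441
Holding cost = Q*H/2 = 2168.3678
TC = 561.3441 + 2168.3678 = 2729.7119

2729.7119 $/yr


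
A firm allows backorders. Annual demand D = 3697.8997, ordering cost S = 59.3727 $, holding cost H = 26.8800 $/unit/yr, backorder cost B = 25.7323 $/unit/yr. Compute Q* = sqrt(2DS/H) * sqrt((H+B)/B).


sqrt(2DS/H) = 127.8119
sqrt((H+B)/B) = 1.4299
Q* = 127.8119 * 1.4299 = 182.7577

182.7577 units


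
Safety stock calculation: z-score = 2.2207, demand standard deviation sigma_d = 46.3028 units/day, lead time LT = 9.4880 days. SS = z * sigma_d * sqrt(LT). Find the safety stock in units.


sqrt(LT) = sqrt(9.4880) = 3.0803
SS = 2.2207 * 46.3028 * 3.0803 = 316.7266

316.7266 units


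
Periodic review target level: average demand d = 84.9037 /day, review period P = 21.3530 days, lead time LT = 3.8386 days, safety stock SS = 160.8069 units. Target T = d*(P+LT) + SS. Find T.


P + LT = 25.1916
d*(P+LT) = 84.9037 * 25.1916 = 2138.8600
T = 2138.8600 + 160.8069 = 2299.6669

2299.6669 units


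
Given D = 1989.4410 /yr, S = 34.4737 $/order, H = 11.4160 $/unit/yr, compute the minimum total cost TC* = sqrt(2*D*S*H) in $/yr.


2*D*S*H = 1565896.0107
TC* = sqrt(1565896.0107) = 1251.3577

1251.3577 $/yr


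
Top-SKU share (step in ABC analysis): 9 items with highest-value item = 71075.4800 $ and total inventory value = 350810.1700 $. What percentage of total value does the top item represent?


Top item = 71075.4800
Total = 350810.1700
Percentage = 71075.4800 / 350810.1700 * 100 = 20.2604

20.2604%


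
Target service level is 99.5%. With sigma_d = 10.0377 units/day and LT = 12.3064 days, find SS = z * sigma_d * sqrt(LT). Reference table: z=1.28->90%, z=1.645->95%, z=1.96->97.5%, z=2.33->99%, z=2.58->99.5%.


From the table, SL = 99.5% corresponds to z = 2.58
sqrt(LT) = sqrt(12.3064) = 3.5080
SS = 2.58 * 10.0377 * 3.5080 = 90.8488

90.8488 units


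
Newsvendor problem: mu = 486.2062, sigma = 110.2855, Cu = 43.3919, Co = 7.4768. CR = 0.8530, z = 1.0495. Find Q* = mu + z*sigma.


CR = Cu/(Cu+Co) = 43.3919/(43.3919+7.4768) = 0.8530
z = 1.0495
Q* = 486.2062 + 1.0495 * 110.2855 = 601.9508

601.9508 units


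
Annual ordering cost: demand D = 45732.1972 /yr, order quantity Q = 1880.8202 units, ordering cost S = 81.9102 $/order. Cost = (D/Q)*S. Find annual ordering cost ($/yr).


Number of orders = D/Q = 24.3150
Cost = 24.3150 * 81.9102 = 1991.6489

1991.6489 $/yr


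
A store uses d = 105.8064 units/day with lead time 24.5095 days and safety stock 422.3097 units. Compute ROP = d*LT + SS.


d*LT = 105.8064 * 24.5095 = 2593.2620
ROP = 2593.2620 + 422.3097 = 3015.5717

3015.5717 units


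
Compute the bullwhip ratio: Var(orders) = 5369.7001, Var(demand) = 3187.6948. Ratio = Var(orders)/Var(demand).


BW = 5369.7001 / 3187.6948 = 1.6845

1.6845


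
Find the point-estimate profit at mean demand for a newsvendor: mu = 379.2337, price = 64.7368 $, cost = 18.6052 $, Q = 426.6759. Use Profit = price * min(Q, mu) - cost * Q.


Sales at mu = min(426.6759, 379.2337) = 379.2337
Revenue = 64.7368 * 379.2337 = 24550.3762
Total cost = 18.6052 * 426.6759 = 7938.3905
Profit = 24550.3762 - 7938.3905 = 16611.9857

16611.9857 $


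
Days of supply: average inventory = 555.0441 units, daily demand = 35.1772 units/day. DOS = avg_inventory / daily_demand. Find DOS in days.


DOS = 555.0441 / 35.1772 = 15.7785

15.7785 days


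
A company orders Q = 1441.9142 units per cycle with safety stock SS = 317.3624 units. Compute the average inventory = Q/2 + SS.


Q/2 = 720.9571
Avg = 720.9571 + 317.3624 = 1038.3195

1038.3195 units


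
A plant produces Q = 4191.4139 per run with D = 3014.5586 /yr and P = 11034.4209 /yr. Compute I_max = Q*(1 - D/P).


D/P = 0.2732
1 - D/P = 0.7268
I_max = 4191.4139 * 0.7268 = 3046.3368

3046.3368 units


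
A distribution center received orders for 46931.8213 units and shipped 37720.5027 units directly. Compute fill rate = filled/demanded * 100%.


FR = 37720.5027 / 46931.8213 * 100 = 80.3730

80.3730%


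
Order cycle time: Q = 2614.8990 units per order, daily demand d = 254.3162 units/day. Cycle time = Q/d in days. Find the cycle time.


Cycle = 2614.8990 / 254.3162 = 10.2821

10.2821 days


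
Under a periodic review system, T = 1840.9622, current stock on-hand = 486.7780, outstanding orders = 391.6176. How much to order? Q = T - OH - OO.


Inventory position = OH + OO = 486.7780 + 391.6176 = 878.3956
Q = 1840.9622 - 878.3956 = 962.5666

962.5666 units


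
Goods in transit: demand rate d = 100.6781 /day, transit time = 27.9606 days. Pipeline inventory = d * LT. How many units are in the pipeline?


Pipeline = 100.6781 * 27.9606 = 2815.0201

2815.0201 units


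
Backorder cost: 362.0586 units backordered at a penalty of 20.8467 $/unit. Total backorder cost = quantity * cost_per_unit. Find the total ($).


Total = 362.0586 * 20.8467 = 7547.7270

7547.7270 $


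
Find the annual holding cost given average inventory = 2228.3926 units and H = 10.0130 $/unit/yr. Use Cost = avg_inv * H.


Cost = 2228.3926 * 10.0130 = 22312.8951

22312.8951 $/yr


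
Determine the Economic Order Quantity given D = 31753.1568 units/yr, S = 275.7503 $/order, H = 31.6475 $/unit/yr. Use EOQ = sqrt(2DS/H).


2*D*S = 2 * 31753.1568 * 275.7503 = 17511885.0271
2*D*S/H = 553341.8130
EOQ = sqrt(553341.8130) = 743.8695

743.8695 units


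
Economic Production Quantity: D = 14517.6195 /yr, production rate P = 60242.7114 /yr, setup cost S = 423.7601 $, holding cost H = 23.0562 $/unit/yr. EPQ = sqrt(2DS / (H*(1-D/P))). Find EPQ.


1 - D/P = 1 - 0.2410 = 0.7590
H*(1-D/P) = 17.5000
2DS = 12303975.7822
EPQ = sqrt(703084.7210) = 838.5015

838.5015 units


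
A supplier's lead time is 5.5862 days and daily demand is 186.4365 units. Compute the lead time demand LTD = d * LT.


LTD = 186.4365 * 5.5862 = 1041.4716

1041.4716 units


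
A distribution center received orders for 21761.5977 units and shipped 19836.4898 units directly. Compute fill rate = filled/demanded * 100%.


FR = 19836.4898 / 21761.5977 * 100 = 91.1536

91.1536%


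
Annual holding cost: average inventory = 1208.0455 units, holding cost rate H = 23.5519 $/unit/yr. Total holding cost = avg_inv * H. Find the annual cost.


Cost = 1208.0455 * 23.5519 = 28451.7668

28451.7668 $/yr


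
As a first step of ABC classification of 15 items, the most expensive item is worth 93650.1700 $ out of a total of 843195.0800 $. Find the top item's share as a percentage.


Top item = 93650.1700
Total = 843195.0800
Percentage = 93650.1700 / 843195.0800 * 100 = 11.1066

11.1066%


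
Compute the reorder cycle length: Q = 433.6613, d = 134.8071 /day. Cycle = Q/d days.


Cycle = 433.6613 / 134.8071 = 3.2169

3.2169 days


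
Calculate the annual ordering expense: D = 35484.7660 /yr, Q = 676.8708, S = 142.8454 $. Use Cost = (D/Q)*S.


Number of orders = D/Q = 52.4247
Cost = 52.4247 * 142.8454 = 7488.6309

7488.6309 $/yr


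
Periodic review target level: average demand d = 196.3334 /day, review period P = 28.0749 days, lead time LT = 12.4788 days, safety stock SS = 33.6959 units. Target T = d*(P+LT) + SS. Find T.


P + LT = 40.5537
d*(P+LT) = 196.3334 * 40.5537 = 7962.0458
T = 7962.0458 + 33.6959 = 7995.7417

7995.7417 units


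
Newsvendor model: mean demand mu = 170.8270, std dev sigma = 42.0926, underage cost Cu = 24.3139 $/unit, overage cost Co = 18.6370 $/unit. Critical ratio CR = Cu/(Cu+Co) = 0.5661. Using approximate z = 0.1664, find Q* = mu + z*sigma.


CR = Cu/(Cu+Co) = 24.3139/(24.3139+18.6370) = 0.5661
z = 0.1664
Q* = 170.8270 + 0.1664 * 42.0926 = 177.8312

177.8312 units


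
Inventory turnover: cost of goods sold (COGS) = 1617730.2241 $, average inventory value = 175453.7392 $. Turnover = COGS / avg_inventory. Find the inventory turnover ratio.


Turnover = 1617730.2241 / 175453.7392 = 9.2203

9.2203


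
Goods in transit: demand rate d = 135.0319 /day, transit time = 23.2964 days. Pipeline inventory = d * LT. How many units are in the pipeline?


Pipeline = 135.0319 * 23.2964 = 3145.7572

3145.7572 units


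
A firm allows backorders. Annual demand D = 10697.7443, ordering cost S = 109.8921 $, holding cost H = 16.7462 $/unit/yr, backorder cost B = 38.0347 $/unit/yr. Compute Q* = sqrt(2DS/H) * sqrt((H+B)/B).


sqrt(2DS/H) = 374.7022
sqrt((H+B)/B) = 1.2001
Q* = 374.7022 * 1.2001 = 449.6875

449.6875 units


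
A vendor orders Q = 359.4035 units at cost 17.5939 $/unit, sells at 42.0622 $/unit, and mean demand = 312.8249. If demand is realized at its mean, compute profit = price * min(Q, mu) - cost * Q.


Sales at mu = min(359.4035, 312.8249) = 312.8249
Revenue = 42.0622 * 312.8249 = 13158.1035
Total cost = 17.5939 * 359.4035 = 6323.3092
Profit = 13158.1035 - 6323.3092 = 6834.7943

6834.7943 $


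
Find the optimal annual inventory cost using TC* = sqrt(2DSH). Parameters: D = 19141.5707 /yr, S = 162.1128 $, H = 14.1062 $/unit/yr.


2*D*S*H = 87545718.5175
TC* = sqrt(87545718.5175) = 9356.5869

9356.5869 $/yr


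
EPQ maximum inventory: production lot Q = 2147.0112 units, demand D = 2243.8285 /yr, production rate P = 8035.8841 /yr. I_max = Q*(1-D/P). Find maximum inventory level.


D/P = 0.2792
1 - D/P = 0.7208
I_max = 2147.0112 * 0.7208 = 1547.5097

1547.5097 units


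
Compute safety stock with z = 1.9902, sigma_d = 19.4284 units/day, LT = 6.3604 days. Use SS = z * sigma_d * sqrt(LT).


sqrt(LT) = sqrt(6.3604) = 2.5220
SS = 1.9902 * 19.4284 * 2.5220 = 97.5160

97.5160 units


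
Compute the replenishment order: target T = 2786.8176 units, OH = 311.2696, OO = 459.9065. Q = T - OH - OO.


Inventory position = OH + OO = 311.2696 + 459.9065 = 771.1761
Q = 2786.8176 - 771.1761 = 2015.6415

2015.6415 units


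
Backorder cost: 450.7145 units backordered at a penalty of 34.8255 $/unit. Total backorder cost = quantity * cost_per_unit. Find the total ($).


Total = 450.7145 * 34.8255 = 15696.3578

15696.3578 $


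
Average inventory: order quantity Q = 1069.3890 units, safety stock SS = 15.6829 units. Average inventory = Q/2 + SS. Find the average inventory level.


Q/2 = 534.6945
Avg = 534.6945 + 15.6829 = 550.3774

550.3774 units


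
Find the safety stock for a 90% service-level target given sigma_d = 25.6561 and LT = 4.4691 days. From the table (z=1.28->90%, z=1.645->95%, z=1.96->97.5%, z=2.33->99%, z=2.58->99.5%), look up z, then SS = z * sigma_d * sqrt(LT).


From the table, SL = 90% corresponds to z = 1.28
sqrt(LT) = sqrt(4.4691) = 2.1140
SS = 1.28 * 25.6561 * 2.1140 = 69.4242

69.4242 units


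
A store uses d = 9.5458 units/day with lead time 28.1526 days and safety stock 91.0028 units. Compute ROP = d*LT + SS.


d*LT = 9.5458 * 28.1526 = 268.7391
ROP = 268.7391 + 91.0028 = 359.7419

359.7419 units


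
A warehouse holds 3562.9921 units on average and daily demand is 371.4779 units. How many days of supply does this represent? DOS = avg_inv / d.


DOS = 3562.9921 / 371.4779 = 9.5914

9.5914 days


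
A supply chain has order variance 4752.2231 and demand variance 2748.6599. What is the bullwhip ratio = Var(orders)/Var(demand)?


BW = 4752.2231 / 2748.6599 = 1.7289

1.7289


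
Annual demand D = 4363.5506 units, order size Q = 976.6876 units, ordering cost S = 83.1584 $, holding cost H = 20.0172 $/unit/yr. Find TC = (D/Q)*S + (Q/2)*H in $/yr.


Ordering cost = D*S/Q = 371.5271
Holding cost = Q*H/2 = 9775.2755
TC = 371.5271 + 9775.2755 = 10146.8026

10146.8026 $/yr


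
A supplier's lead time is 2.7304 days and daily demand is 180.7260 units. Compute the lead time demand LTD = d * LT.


LTD = 180.7260 * 2.7304 = 493.4543

493.4543 units


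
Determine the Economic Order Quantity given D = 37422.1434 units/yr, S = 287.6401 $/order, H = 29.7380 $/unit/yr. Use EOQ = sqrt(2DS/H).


2*D*S = 2 * 37422.1434 * 287.6401 = 21528218.1396
2*D*S/H = 723929.5897
EOQ = sqrt(723929.5897) = 850.8405

850.8405 units


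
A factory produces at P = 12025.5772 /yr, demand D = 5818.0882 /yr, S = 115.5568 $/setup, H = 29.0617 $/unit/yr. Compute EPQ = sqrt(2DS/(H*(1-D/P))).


1 - D/P = 1 - 0.4838 = 0.5162
H*(1-D/P) = 15.0014
2DS = 1344639.3090
EPQ = sqrt(89634.4091) = 299.3901

299.3901 units


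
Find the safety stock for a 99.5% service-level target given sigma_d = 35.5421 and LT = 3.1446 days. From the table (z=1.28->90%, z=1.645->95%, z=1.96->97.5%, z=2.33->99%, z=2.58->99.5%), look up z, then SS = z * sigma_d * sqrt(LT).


From the table, SL = 99.5% corresponds to z = 2.58
sqrt(LT) = sqrt(3.1446) = 1.7733
SS = 2.58 * 35.5421 * 1.7733 = 162.6093

162.6093 units


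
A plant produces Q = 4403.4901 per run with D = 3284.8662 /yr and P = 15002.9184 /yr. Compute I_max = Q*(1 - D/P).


D/P = 0.2189
1 - D/P = 0.7811
I_max = 4403.4901 * 0.7811 = 3439.3526

3439.3526 units


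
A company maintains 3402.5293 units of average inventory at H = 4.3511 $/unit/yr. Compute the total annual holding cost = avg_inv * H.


Cost = 3402.5293 * 4.3511 = 14804.7452

14804.7452 $/yr


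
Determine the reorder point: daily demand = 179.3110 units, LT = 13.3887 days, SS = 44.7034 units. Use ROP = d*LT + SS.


d*LT = 179.3110 * 13.3887 = 2400.7412
ROP = 2400.7412 + 44.7034 = 2445.4446

2445.4446 units


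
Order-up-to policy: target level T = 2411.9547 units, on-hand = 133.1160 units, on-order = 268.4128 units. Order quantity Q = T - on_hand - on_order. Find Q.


Inventory position = OH + OO = 133.1160 + 268.4128 = 401.5288
Q = 2411.9547 - 401.5288 = 2010.4259

2010.4259 units


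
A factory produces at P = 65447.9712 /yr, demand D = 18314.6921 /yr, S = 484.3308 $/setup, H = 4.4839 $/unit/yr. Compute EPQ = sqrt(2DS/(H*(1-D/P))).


1 - D/P = 1 - 0.2798 = 0.7202
H*(1-D/P) = 3.2291
2DS = 17740738.9531
EPQ = sqrt(5493945.1676) = 2343.9166

2343.9166 units


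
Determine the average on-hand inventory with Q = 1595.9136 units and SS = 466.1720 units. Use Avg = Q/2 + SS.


Q/2 = 797.9568
Avg = 797.9568 + 466.1720 = 1264.1288

1264.1288 units


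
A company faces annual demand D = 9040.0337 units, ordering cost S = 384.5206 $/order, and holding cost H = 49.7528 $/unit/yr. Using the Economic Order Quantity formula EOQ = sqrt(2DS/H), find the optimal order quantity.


2*D*S = 2 * 9040.0337 * 384.5206 = 6952158.3647
2*D*S/H = 139734.0123
EOQ = sqrt(139734.0123) = 373.8101

373.8101 units


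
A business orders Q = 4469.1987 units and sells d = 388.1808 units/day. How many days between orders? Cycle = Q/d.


Cycle = 4469.1987 / 388.1808 = 11.5132

11.5132 days


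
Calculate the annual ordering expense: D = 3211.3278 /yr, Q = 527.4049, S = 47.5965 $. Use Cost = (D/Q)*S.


Number of orders = D/Q = 6.0889
Cost = 6.0889 * 47.5965 = 289.8114

289.8114 $/yr


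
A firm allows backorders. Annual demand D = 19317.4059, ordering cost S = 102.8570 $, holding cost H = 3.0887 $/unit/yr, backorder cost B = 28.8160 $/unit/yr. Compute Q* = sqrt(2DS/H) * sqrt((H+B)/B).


sqrt(2DS/H) = 1134.2753
sqrt((H+B)/B) = 1.0522
Q* = 1134.2753 * 1.0522 = 1193.5179

1193.5179 units


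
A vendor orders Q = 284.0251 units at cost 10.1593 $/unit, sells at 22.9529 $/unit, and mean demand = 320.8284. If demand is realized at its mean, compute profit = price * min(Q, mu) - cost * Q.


Sales at mu = min(284.0251, 320.8284) = 284.0251
Revenue = 22.9529 * 284.0251 = 6519.1997
Total cost = 10.1593 * 284.0251 = 2885.4962
Profit = 6519.1997 - 2885.4962 = 3633.7035

3633.7035 $


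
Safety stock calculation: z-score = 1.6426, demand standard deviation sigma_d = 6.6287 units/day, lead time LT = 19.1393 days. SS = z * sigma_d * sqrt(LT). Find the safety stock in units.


sqrt(LT) = sqrt(19.1393) = 4.3748
SS = 1.6426 * 6.6287 * 4.3748 = 47.6347

47.6347 units


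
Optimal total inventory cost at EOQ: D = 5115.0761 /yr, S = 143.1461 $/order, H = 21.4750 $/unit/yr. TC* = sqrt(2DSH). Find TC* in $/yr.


2*D*S*H = 31448127.2217
TC* = sqrt(31448127.2217) = 5607.8630

5607.8630 $/yr


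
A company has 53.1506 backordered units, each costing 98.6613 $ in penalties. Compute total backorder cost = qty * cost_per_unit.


Total = 53.1506 * 98.6613 = 5243.9073

5243.9073 $


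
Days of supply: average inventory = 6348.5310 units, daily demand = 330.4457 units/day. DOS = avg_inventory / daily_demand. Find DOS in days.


DOS = 6348.5310 / 330.4457 = 19.2120

19.2120 days


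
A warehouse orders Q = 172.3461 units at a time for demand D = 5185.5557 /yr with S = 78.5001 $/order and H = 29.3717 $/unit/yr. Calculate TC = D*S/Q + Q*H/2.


Ordering cost = D*S/Q = 2361.9139
Holding cost = Q*H/2 = 2531.0490
TC = 2361.9139 + 2531.0490 = 4892.9628

4892.9628 $/yr


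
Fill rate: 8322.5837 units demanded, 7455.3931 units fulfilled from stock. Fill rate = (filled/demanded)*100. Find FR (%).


FR = 7455.3931 / 8322.5837 * 100 = 89.5803

89.5803%


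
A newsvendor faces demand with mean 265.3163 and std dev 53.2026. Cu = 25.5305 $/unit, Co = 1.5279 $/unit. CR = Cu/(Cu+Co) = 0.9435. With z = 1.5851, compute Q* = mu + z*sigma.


CR = Cu/(Cu+Co) = 25.5305/(25.5305+1.5279) = 0.9435
z = 1.5851
Q* = 265.3163 + 1.5851 * 53.2026 = 349.6477

349.6477 units


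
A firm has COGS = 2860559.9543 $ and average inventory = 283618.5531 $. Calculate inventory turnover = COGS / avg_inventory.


Turnover = 2860559.9543 / 283618.5531 = 10.0859

10.0859


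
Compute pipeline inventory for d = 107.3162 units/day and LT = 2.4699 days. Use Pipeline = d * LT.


Pipeline = 107.3162 * 2.4699 = 265.0603

265.0603 units


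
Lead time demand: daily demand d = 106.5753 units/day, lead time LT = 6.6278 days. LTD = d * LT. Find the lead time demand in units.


LTD = 106.5753 * 6.6278 = 706.3598

706.3598 units


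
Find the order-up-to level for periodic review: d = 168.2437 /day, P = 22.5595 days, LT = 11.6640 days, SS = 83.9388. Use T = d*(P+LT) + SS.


P + LT = 34.2235
d*(P+LT) = 168.2437 * 34.2235 = 5757.8883
T = 5757.8883 + 83.9388 = 5841.8271

5841.8271 units


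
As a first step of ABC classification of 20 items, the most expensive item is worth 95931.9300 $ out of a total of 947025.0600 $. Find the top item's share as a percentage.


Top item = 95931.9300
Total = 947025.0600
Percentage = 95931.9300 / 947025.0600 * 100 = 10.1298

10.1298%


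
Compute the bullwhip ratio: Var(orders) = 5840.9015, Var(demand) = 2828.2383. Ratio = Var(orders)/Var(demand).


BW = 5840.9015 / 2828.2383 = 2.0652

2.0652


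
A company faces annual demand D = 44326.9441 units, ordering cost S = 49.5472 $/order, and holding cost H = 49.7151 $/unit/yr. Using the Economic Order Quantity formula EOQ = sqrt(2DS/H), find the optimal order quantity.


2*D*S = 2 * 44326.9441 * 49.5472 = 4392551.9294
2*D*S/H = 88354.4824
EOQ = sqrt(88354.4824) = 297.2448

297.2448 units


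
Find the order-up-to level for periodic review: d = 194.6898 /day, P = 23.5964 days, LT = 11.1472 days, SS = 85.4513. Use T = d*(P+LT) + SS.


P + LT = 34.7436
d*(P+LT) = 194.6898 * 34.7436 = 6764.2245
T = 6764.2245 + 85.4513 = 6849.6758

6849.6758 units


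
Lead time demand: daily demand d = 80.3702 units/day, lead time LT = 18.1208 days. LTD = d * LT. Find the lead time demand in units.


LTD = 80.3702 * 18.1208 = 1456.3723

1456.3723 units


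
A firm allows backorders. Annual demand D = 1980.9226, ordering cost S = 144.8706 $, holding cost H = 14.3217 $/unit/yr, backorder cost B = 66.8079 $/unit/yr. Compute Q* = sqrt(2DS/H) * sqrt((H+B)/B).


sqrt(2DS/H) = 200.1896
sqrt((H+B)/B) = 1.1020
Q* = 200.1896 * 1.1020 = 220.6060

220.6060 units


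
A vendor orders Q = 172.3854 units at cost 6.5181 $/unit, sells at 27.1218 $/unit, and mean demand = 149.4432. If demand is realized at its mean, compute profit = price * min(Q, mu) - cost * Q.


Sales at mu = min(172.3854, 149.4432) = 149.4432
Revenue = 27.1218 * 149.4432 = 4053.1686
Total cost = 6.5181 * 172.3854 = 1123.6253
Profit = 4053.1686 - 1123.6253 = 2929.5433

2929.5433 $


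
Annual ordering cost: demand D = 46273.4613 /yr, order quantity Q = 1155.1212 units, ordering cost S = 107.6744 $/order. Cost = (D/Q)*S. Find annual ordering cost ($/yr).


Number of orders = D/Q = 40.0594
Cost = 40.0594 * 107.6744 = 4313.3718

4313.3718 $/yr


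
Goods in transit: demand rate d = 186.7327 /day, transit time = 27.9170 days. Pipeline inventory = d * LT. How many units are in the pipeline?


Pipeline = 186.7327 * 27.9170 = 5213.0168

5213.0168 units


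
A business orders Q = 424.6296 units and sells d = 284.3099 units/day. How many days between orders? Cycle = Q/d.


Cycle = 424.6296 / 284.3099 = 1.4935

1.4935 days


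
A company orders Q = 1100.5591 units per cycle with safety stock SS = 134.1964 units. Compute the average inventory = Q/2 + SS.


Q/2 = 550.2795
Avg = 550.2795 + 134.1964 = 684.4760

684.4760 units


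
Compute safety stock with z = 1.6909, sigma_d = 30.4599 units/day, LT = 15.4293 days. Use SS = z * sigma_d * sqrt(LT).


sqrt(LT) = sqrt(15.4293) = 3.9280
SS = 1.6909 * 30.4599 * 3.9280 = 202.3110

202.3110 units


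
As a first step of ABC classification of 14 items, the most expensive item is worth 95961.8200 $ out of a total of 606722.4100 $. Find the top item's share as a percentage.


Top item = 95961.8200
Total = 606722.4100
Percentage = 95961.8200 / 606722.4100 * 100 = 15.8164

15.8164%


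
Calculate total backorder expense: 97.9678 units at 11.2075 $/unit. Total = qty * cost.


Total = 97.9678 * 11.2075 = 1097.9741

1097.9741 $


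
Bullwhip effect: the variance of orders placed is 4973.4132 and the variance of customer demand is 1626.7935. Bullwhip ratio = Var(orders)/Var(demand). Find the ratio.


BW = 4973.4132 / 1626.7935 = 3.0572

3.0572


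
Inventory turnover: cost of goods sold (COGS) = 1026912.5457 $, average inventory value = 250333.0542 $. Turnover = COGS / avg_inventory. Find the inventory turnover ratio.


Turnover = 1026912.5457 / 250333.0542 = 4.1022

4.1022
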